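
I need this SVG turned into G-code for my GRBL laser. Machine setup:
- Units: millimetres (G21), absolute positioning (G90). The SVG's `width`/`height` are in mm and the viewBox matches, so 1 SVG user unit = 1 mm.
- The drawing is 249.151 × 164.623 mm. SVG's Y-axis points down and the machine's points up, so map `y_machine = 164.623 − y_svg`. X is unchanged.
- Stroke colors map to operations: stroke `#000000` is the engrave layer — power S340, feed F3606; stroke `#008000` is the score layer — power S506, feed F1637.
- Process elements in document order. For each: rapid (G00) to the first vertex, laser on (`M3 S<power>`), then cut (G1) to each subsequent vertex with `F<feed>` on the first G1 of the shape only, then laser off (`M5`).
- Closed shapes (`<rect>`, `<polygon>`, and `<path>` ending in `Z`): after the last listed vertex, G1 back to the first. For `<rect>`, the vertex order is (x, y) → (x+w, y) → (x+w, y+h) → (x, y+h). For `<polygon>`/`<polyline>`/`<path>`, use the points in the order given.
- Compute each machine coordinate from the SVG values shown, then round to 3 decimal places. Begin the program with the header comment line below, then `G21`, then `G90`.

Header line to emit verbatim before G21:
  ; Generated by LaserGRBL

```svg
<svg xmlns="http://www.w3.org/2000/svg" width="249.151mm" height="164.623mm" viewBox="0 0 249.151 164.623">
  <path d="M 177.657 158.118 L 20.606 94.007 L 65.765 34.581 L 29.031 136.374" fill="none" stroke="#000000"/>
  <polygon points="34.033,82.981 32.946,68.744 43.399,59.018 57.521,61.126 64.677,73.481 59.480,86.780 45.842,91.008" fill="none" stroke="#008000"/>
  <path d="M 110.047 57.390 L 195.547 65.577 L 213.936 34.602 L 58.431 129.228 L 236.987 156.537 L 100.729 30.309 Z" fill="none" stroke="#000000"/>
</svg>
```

Since the viewBox matches the mm dimensions, user units are millimetres directly. The only transform is the Y-flip y_m = 164.623 − y_svg.

Shape 1 is a open polyline drawn with `<path>`. Its stroke #000000 means engrave at S340, F3606. After flipping Y the toolpath is (177.657,6.505) → (20.606,70.616) → (65.765,130.042) → (29.031,28.249).

Shape 2 is a regular polygon drawn with `<polygon>`. Its stroke #008000 means score at S506, F1637. After flipping Y the toolpath is (34.033,81.642) → (32.946,95.879) → (43.399,105.605) → (57.521,103.497) → (64.677,91.142) → (59.480,77.843) → (45.842,73.615) → (34.033,81.642), returning to the start.

Shape 3 is a closed polygon drawn with `<path>`. Its stroke #000000 means engrave at S340, F3606. After flipping Y the toolpath is (110.047,107.233) → (195.547,99.046) → (213.936,130.021) → (58.431,35.395) → (236.987,8.086) → (100.729,134.314) → (110.047,107.233), returning to the start.

; Generated by LaserGRBL
G21
G90
G00 X177.657 Y6.505
M3 S340
G1 X20.606 Y70.616 F3606
G1 X65.765 Y130.042
G1 X29.031 Y28.249
M5
G00 X34.033 Y81.642
M3 S506
G1 X32.946 Y95.879 F1637
G1 X43.399 Y105.605
G1 X57.521 Y103.497
G1 X64.677 Y91.142
G1 X59.480 Y77.843
G1 X45.842 Y73.615
G1 X34.033 Y81.642
M5
G00 X110.047 Y107.233
M3 S340
G1 X195.547 Y99.046 F3606
G1 X213.936 Y130.021
G1 X58.431 Y35.395
G1 X236.987 Y8.086
G1 X100.729 Y134.314
G1 X110.047 Y107.233
M5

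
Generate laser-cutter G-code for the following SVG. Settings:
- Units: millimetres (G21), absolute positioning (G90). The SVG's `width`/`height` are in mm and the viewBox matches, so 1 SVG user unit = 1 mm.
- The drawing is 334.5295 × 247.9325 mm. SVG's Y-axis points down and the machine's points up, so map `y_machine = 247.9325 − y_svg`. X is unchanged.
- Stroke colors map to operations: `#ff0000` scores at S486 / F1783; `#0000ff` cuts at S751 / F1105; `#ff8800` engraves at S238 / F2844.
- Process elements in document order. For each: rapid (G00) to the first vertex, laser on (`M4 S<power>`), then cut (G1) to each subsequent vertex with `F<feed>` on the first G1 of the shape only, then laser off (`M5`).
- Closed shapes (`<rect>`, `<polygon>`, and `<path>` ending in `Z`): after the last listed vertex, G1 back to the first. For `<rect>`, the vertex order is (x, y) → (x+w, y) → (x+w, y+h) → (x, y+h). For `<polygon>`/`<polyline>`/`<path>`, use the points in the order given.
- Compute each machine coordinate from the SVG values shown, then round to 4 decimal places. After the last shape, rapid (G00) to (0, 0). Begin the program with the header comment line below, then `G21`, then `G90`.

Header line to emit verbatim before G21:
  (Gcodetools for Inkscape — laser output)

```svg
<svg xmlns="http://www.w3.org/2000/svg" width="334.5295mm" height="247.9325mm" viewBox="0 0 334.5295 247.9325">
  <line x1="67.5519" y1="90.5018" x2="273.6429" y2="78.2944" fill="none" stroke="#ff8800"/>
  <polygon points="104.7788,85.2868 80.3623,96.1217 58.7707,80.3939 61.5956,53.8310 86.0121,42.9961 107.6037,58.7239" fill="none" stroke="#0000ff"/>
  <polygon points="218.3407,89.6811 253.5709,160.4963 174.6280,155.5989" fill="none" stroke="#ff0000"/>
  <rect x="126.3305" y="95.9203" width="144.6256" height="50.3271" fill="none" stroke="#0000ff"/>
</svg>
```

Since the viewBox matches the mm dimensions, user units are millimetres directly. The only transform is the Y-flip y_m = 247.9325 − y_svg.

Shape 1 is a line segment drawn with `<line>`. Its stroke #ff8800 means engrave at S238, F2844. After flipping Y the toolpath is (67.5519,157.4307) → (273.6429,169.6381).

Shape 2 is a regular polygon drawn with `<polygon>`. Its stroke #0000ff means cut at S751, F1105. After flipping Y the toolpath is (104.7788,162.6457) → (80.3623,151.8108) → (58.7707,167.5386) → (61.5956,194.1015) → (86.0121,204.9364) → (107.6037,189.2086) → (104.7788,162.6457), returning to the start.

Shape 3 is a regular polygon drawn with `<polygon>`. Its stroke #ff0000 means score at S486, F1783. After flipping Y the toolpath is (218.3407,158.2514) → (253.5709,87.4362) → (174.6280,92.3336) → (218.3407,158.2514), returning to the start.

Shape 4 is a rectangle drawn with `<rect>`. Its stroke #0000ff means cut at S751, F1105. After flipping Y the toolpath is (126.3305,152.0122) → (270.9561,152.0122) → (270.9561,101.6851) → (126.3305,101.6851) → (126.3305,152.0122), returning to the start.

(Gcodetools for Inkscape — laser output)
G21
G90
G00 X67.5519 Y157.4307
M4 S238
G1 X273.6429 Y169.6381 F2844
M5
G00 X104.7788 Y162.6457
M4 S751
G1 X80.3623 Y151.8108 F1105
G1 X58.7707 Y167.5386
G1 X61.5956 Y194.1015
G1 X86.0121 Y204.9364
G1 X107.6037 Y189.2086
G1 X104.7788 Y162.6457
M5
G00 X218.3407 Y158.2514
M4 S486
G1 X253.5709 Y87.4362 F1783
G1 X174.6280 Y92.3336
G1 X218.3407 Y158.2514
M5
G00 X126.3305 Y152.0122
M4 S751
G1 X270.9561 Y152.0122 F1105
G1 X270.9561 Y101.6851
G1 X126.3305 Y101.6851
G1 X126.3305 Y152.0122
M5
G00 X0.0000 Y0.0000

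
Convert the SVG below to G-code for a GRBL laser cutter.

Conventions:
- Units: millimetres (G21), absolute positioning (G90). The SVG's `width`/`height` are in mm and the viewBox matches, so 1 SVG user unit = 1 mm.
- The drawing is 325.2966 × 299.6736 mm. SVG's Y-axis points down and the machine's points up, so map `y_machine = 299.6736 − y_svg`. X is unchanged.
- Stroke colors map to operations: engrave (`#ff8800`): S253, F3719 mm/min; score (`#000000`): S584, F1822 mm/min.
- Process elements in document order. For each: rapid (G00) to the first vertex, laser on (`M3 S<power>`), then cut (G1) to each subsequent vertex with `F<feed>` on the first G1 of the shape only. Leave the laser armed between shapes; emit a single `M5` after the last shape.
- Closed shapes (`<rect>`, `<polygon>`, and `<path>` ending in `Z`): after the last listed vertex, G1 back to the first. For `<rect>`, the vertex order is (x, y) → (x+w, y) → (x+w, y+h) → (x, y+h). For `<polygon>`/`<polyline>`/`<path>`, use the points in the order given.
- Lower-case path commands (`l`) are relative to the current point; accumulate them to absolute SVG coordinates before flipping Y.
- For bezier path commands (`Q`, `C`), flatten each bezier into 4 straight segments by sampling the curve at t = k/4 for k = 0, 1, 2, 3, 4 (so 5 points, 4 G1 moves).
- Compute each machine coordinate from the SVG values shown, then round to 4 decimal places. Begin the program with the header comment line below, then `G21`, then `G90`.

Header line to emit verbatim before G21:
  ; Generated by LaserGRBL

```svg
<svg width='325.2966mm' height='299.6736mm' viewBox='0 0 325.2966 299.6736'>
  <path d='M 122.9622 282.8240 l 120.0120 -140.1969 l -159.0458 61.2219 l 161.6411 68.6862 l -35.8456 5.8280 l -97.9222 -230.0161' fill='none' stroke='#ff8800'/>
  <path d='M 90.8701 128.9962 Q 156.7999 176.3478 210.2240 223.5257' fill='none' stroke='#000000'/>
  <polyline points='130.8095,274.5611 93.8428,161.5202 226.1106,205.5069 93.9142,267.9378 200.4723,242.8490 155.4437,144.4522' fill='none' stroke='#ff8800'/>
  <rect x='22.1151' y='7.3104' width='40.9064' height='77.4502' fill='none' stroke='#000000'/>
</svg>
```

; Generated by LaserGRBL
G21
G90
G00 X122.9622 Y16.8496
M3 S253
G1 X242.9742 Y157.0465 F3719
G1 X83.9284 Y95.8246
G1 X245.5695 Y27.1384
G1 X209.7239 Y21.3104
G1 X111.8017 Y251.3265
G00 X90.8701 Y170.6774
M3 S584
G1 X123.0534 Y147.0125 F1822
G1 X153.6735 Y123.3692
G1 X182.7303 Y99.7477
G1 X210.2240 Y76.1479
G00 X130.8095 Y25.1125
M3 S253
G1 X93.8428 Y138.1534 F3719
G1 X226.1106 Y94.1667
G1 X93.9142 Y31.7358
G1 X200.4723 Y56.8246
G1 X155.4437 Y155.2214
G00 X22.1151 Y292.3632
M3 S584
G1 X63.0215 Y292.3632 F1822
G1 X63.0215 Y214.9130
G1 X22.1151 Y214.9130
G1 X22.1151 Y292.3632
M5

1 u = 1 mm; y_m = 299.6736 − y.

[1] `<path>` open polyline, #ff8800→engrave S253 F3719: (122.9622,16.8496) → (242.9742,157.0465) → (83.9284,95.8246) → (245.5695,27.1384) → (209.7239,21.3104) → (111.8017,251.3265)

[2] `<path>` quadratic bezier, #000000→score S584 F1822: (90.8701,170.6774) → (123.0534,147.0125) → (153.6735,123.3692) → (182.7303,99.7477) → (210.2240,76.1479)

[3] `<polyline>` open polyline, #ff8800→engrave S253 F3719: (130.8095,25.1125) → (93.8428,138.1534) → (226.1106,94.1667) → (93.9142,31.7358) → (200.4723,56.8246) → (155.4437,155.2214)

[4] `<rect>` rectangle, #000000→score S584 F1822: (22.1151,292.3632) → (63.0215,292.3632) → (63.0215,214.9130) → (22.1151,214.9130) → (22.1151,292.3632) (closed)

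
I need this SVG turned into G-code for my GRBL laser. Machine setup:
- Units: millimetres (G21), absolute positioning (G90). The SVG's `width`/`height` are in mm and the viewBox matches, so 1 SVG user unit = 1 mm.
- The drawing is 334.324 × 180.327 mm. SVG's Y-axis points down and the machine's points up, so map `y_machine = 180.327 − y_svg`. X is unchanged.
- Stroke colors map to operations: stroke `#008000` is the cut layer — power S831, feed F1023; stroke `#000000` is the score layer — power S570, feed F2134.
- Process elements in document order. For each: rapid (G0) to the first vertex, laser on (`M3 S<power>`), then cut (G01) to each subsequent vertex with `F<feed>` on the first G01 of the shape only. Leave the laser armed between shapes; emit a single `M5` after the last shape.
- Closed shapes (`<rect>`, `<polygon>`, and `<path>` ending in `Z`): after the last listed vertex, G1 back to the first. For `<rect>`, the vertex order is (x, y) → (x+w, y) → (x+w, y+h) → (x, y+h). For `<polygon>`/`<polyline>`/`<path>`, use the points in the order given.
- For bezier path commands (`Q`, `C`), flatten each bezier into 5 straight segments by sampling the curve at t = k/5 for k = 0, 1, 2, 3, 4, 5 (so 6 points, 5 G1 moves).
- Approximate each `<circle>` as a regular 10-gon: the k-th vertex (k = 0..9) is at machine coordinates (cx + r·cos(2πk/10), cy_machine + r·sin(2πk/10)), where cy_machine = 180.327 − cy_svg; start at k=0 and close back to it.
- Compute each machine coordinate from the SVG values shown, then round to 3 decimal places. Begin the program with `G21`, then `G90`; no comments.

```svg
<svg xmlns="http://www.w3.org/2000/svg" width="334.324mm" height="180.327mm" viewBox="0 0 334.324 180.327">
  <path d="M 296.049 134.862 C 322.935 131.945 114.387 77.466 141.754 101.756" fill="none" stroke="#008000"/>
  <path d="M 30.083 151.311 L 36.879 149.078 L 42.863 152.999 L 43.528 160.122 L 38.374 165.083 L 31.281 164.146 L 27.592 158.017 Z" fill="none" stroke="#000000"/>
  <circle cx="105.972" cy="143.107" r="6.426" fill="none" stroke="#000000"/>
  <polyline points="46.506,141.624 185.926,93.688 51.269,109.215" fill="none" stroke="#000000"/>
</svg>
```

G21
G90
G0 X296.049 Y45.465
M3 S831
G01 X287.699 Y52.360 F1023
G01 X245.470 Y65.374
G01 X191.986 Y78.251
G01 X149.873 Y84.735
G01 X141.754 Y78.571
G0 X30.083 Y29.016
M3 S570
G01 X36.879 Y31.249 F2134
G01 X42.863 Y27.328
G01 X43.528 Y20.205
G01 X38.374 Y15.244
G01 X31.281 Y16.181
G01 X27.592 Y22.310
G01 X30.083 Y29.016
G0 X112.398 Y37.220
M3 S570
G01 X111.171 Y40.997 F2134
G01 X107.958 Y43.331
G01 X103.986 Y43.331
G01 X100.773 Y40.997
G01 X99.546 Y37.220
G01 X100.773 Y33.443
G01 X103.986 Y31.109
G01 X107.958 Y31.109
G01 X111.171 Y33.443
G01 X112.398 Y37.220
G0 X46.506 Y38.703
M3 S570
G01 X185.926 Y86.639 F2134
G01 X51.269 Y71.112
M5

Since the viewBox matches the mm dimensions, user units are millimetres directly. The only transform is the Y-flip y_m = 180.327 − y_svg.

Shape 1 is a cubic bezier drawn with `<path>`. Its stroke #008000 means cut at S831, F1023. After flipping Y the toolpath is (296.049,45.465) → (287.699,52.360) → (245.470,65.374) → (191.986,78.251) → (149.873,84.735) → (141.754,78.571).

Shape 2 is a regular polygon drawn with `<path>`. Its stroke #000000 means score at S570, F2134. After flipping Y the toolpath is (30.083,29.016) → (36.879,31.249) → (42.863,27.328) → (43.528,20.205) → (38.374,15.244) → (31.281,16.181) → (27.592,22.310) → (30.083,29.016), returning to the start.

Shape 3 is a circle drawn with `<circle>`. Its stroke #000000 means score at S570, F2134. After flipping Y the toolpath is (112.398,37.220) → (111.171,40.997) → (107.958,43.331) → (103.986,43.331) → (100.773,40.997) → (99.546,37.220) → (100.773,33.443) → (103.986,31.109) → (107.958,31.109) → (111.171,33.443) → (112.398,37.220), returning to the start.

Shape 4 is a open polyline drawn with `<polyline>`. Its stroke #000000 means score at S570, F2134. After flipping Y the toolpath is (46.506,38.703) → (185.926,86.639) → (51.269,71.112).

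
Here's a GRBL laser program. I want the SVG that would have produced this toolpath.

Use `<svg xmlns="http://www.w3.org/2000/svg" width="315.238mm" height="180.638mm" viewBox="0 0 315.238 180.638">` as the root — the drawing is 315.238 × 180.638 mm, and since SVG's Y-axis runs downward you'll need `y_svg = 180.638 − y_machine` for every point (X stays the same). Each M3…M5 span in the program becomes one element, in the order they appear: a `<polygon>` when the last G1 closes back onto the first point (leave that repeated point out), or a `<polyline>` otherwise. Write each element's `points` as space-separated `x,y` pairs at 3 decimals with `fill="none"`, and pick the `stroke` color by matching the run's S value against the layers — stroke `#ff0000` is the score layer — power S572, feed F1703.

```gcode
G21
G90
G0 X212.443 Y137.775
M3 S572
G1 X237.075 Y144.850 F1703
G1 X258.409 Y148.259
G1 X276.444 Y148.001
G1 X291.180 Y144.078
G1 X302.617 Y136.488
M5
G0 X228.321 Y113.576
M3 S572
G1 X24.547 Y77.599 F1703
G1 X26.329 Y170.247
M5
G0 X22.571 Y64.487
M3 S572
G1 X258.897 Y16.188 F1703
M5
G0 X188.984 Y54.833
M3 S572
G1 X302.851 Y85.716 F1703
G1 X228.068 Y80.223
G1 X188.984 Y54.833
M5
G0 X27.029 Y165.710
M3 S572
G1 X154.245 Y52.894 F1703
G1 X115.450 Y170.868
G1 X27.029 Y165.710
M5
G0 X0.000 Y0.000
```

<svg xmlns="http://www.w3.org/2000/svg" width="315.238mm" height="180.638mm" viewBox="0 0 315.238 180.638">
  <polyline points="212.443,42.863 237.075,35.788 258.409,32.379 276.444,32.637 291.180,36.560 302.617,44.150" fill="none" stroke="#ff0000"/>
  <polyline points="228.321,67.062 24.547,103.039 26.329,10.391" fill="none" stroke="#ff0000"/>
  <polyline points="22.571,116.151 258.897,164.450" fill="none" stroke="#ff0000"/>
  <polygon points="188.984,125.805 302.851,94.922 228.068,100.415" fill="none" stroke="#ff0000"/>
  <polygon points="27.029,14.928 154.245,127.744 115.450,9.770" fill="none" stroke="#ff0000"/>
</svg>

y_svg = 180.638 − y_m. Every run uses S572, so all elements get stroke `#ff0000` (score).

[1] open run; points: 212.443,42.863 237.075,35.788 258.409,32.379 276.444,32.637 291.180,36.560 302.617,44.150

[2] open run; points: 228.321,67.062 24.547,103.039 26.329,10.391

[3] open run; points: 22.571,116.151 258.897,164.450

[4] closed run; points: 188.984,125.805 302.851,94.922 228.068,100.415

[5] closed run; points: 27.029,14.928 154.245,127.744 115.450,9.770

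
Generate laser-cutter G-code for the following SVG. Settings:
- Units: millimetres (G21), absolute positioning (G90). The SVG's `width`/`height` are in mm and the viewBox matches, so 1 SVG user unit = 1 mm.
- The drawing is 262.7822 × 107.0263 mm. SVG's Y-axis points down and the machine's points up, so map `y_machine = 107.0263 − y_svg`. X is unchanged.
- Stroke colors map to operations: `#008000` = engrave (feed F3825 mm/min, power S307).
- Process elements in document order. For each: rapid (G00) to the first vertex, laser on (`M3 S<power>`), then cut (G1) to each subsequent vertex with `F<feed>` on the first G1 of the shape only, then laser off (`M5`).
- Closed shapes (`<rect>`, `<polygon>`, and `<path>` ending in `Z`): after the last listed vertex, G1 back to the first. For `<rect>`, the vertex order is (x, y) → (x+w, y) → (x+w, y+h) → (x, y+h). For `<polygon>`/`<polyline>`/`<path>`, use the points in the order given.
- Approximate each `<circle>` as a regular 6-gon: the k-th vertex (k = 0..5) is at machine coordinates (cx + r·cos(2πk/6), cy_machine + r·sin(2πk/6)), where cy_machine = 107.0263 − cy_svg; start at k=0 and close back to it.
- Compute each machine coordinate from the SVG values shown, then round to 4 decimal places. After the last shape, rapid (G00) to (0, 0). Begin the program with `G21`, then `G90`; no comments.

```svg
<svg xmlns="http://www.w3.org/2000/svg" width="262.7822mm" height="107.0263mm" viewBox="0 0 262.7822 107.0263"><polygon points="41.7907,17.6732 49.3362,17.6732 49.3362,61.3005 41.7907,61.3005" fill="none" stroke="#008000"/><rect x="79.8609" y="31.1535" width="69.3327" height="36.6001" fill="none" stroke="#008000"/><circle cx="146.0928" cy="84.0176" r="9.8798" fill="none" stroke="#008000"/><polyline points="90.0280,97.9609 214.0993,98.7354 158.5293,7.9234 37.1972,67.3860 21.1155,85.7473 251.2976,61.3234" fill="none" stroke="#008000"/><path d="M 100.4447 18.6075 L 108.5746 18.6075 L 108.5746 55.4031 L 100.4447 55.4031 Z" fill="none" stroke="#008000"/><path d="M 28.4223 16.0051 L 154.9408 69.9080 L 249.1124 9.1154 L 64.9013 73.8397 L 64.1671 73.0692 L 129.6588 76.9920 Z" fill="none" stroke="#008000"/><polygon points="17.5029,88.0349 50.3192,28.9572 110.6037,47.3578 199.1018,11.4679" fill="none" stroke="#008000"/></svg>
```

G21
G90
G00 X41.7907 Y89.3531
M3 S307
G1 X49.3362 Y89.3531 F3825
G1 X49.3362 Y45.7258
G1 X41.7907 Y45.7258
G1 X41.7907 Y89.3531
M5
G00 X79.8609 Y75.8728
M3 S307
G1 X149.1936 Y75.8728 F3825
G1 X149.1936 Y39.2727
G1 X79.8609 Y39.2727
G1 X79.8609 Y75.8728
M5
G00 X155.9726 Y23.0087
M3 S307
G1 X151.0327 Y31.5649 F3825
G1 X141.1529 Y31.5649
G1 X136.2130 Y23.0087
G1 X141.1529 Y14.4525
G1 X151.0327 Y14.4525
G1 X155.9726 Y23.0087
M5
G00 X90.0280 Y9.0654
M3 S307
G1 X214.0993 Y8.2909 F3825
G1 X158.5293 Y99.1029
G1 X37.1972 Y39.6403
G1 X21.1155 Y21.2790
G1 X251.2976 Y45.7029
M5
G00 X100.4447 Y88.4188
M3 S307
G1 X108.5746 Y88.4188 F3825
G1 X108.5746 Y51.6232
G1 X100.4447 Y51.6232
G1 X100.4447 Y88.4188
M5
G00 X28.4223 Y91.0212
M3 S307
G1 X154.9408 Y37.1183 F3825
G1 X249.1124 Y97.9109
G1 X64.9013 Y33.1866
G1 X64.1671 Y33.9571
G1 X129.6588 Y30.0343
G1 X28.4223 Y91.0212
M5
G00 X17.5029 Y18.9914
M3 S307
G1 X50.3192 Y78.0691 F3825
G1 X110.6037 Y59.6685
G1 X199.1018 Y95.5584
G1 X17.5029 Y18.9914
M5
G00 X0.0000 Y0.0000

Since the viewBox matches the mm dimensions, user units are millimetres directly. The only transform is the Y-flip y_m = 107.0263 − y_svg.

Shape 1 is a rectangle drawn with `<polygon>`. Its stroke #008000 means engrave at S307, F3825. After flipping Y the toolpath is (41.7907,89.3531) → (49.3362,89.3531) → (49.3362,45.7258) → (41.7907,45.7258) → (41.7907,89.3531), returning to the start.

Shape 2 is a rectangle drawn with `<rect>`. Its stroke #008000 means engrave at S307, F3825. After flipping Y the toolpath is (79.8609,75.8728) → (149.1936,75.8728) → (149.1936,39.2727) → (79.8609,39.2727) → (79.8609,75.8728), returning to the start.

Shape 3 is a circle drawn with `<circle>`. Its stroke #008000 means engrave at S307, F3825. After flipping Y the toolpath is (155.9726,23.0087) → (151.0327,31.5649) → (141.1529,31.5649) → (136.2130,23.0087) → (141.1529,14.4525) → (151.0327,14.4525) → (155.9726,23.0087), returning to the start.

Shape 4 is a open polyline drawn with `<polyline>`. Its stroke #008000 means engrave at S307, F3825. After flipping Y the toolpath is (90.0280,9.0654) → (214.0993,8.2909) → (158.5293,99.1029) → (37.1972,39.6403) → (21.1155,21.2790) → (251.2976,45.7029).

Shape 5 is a rectangle drawn with `<path>`. Its stroke #008000 means engrave at S307, F3825. After flipping Y the toolpath is (100.4447,88.4188) → (108.5746,88.4188) → (108.5746,51.6232) → (100.4447,51.6232) → (100.4447,88.4188), returning to the start.

Shape 6 is a closed polygon drawn with `<path>`. Its stroke #008000 means engrave at S307, F3825. After flipping Y the toolpath is (28.4223,91.0212) → (154.9408,37.1183) → (249.1124,97.9109) → (64.9013,33.1866) → (64.1671,33.9571) → (129.6588,30.0343) → (28.4223,91.0212), returning to the start.

Shape 7 is a closed polygon drawn with `<polygon>`. Its stroke #008000 means engrave at S307, F3825. After flipping Y the toolpath is (17.5029,18.9914) → (50.3192,78.0691) → (110.6037,59.6685) → (199.1018,95.5584) → (17.5029,18.9914), returning to the start.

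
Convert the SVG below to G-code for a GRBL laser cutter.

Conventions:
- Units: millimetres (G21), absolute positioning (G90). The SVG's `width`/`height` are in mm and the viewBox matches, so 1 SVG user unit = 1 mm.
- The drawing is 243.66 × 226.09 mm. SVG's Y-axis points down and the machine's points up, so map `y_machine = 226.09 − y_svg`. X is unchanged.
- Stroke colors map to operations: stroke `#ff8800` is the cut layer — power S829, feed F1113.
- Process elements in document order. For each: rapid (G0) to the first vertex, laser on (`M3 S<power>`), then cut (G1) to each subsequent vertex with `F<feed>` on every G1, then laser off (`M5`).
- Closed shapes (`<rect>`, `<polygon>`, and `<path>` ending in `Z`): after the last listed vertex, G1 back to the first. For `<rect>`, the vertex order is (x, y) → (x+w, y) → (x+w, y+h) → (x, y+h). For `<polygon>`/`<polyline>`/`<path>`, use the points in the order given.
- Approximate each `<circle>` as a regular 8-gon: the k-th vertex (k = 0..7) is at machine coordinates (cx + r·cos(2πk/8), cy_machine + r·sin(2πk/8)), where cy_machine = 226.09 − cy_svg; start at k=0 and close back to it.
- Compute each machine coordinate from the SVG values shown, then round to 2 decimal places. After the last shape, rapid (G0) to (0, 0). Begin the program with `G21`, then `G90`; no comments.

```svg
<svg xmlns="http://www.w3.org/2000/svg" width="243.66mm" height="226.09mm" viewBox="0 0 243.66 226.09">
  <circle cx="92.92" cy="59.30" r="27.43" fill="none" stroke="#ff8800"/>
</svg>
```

G21
G90
G0 X120.35 Y166.79
M3 S829
G1 X112.32 Y186.19 F1113
G1 X92.92 Y194.22 F1113
G1 X73.52 Y186.19 F1113
G1 X65.49 Y166.79 F1113
G1 X73.52 Y147.39 F1113
G1 X92.92 Y139.36 F1113
G1 X112.32 Y147.39 F1113
G1 X120.35 Y166.79 F1113
M5
G0 X0.00 Y0.00

viewBox `0 0 243.66 226.09` with mm width/height → 1 unit = 1 mm. Flip: y_m = 226.09 − y_svg.

**Shape 1** — `<circle>` circle, stroke `#ff8800` → cut (S829, F1113). Machine vertices: (120.35,166.79) → (112.32,186.19) → (92.92,194.22) → (73.52,186.19) → (65.49,166.79) → (73.52,147.39) → (92.92,139.36) → (112.32,147.39) → (120.35,166.79). Closed: final G1 returns to the first vertex.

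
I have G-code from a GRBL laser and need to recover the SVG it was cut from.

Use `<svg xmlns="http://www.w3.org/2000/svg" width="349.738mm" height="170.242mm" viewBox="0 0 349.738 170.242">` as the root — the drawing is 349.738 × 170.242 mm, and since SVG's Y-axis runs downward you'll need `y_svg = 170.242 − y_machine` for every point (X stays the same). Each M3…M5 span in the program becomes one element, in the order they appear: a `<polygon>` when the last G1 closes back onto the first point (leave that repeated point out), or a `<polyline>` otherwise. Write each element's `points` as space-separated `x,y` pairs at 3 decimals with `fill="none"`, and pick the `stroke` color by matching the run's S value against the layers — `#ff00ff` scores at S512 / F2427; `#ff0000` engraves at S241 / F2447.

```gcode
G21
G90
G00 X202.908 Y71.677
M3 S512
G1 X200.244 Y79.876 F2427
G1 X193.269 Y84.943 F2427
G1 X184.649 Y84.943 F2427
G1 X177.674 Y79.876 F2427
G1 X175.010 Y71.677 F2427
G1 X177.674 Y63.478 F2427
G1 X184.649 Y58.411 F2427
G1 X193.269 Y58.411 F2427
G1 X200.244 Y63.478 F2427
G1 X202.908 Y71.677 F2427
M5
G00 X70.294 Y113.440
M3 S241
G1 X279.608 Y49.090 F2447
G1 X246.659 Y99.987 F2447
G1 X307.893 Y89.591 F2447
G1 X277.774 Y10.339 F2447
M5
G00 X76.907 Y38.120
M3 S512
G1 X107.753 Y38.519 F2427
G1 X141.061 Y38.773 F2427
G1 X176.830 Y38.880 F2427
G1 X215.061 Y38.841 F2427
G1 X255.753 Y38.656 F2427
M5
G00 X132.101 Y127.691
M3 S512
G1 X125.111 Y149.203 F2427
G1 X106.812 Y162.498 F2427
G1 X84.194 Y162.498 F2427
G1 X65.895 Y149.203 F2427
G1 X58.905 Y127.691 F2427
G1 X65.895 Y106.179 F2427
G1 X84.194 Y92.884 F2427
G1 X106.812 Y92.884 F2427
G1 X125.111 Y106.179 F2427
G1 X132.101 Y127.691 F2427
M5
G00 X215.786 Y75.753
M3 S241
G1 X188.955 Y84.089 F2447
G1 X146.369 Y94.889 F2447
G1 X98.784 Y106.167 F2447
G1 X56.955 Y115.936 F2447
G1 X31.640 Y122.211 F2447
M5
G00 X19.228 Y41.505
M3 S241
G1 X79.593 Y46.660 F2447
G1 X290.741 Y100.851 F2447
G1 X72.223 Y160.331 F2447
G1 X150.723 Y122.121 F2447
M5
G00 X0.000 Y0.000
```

Machine Y-up, SVG Y-down with viewBox height 170.242, so y_svg = 170.242 − y_machine; X carries over.

Run 1: power S512 maps to stroke `#ff00ff` (score). The run returns to its start, so emit a `<polygon>` with points (Y-flipped): 202.908,98.565 200.244,90.366 193.269,85.299 184.649,85.299 177.674,90.366 175.010,98.565 177.674,106.764 184.649,111.831 193.269,111.831 200.244,106.764.

Run 2: the run's S241 means `#ff0000` (engrave). The run is open, so emit a `<polyline>` with points (Y-flipped): 70.294,56.802 279.608,121.152 246.659,70.255 307.893,80.651 277.774,159.903.

Run 3: S512 ⇒ score layer `#ff00ff`. The run is open, so emit a `<polyline>` with points (Y-flipped): 76.907,132.122 107.753,131.723 141.061,131.469 176.830,131.362 215.061,131.401 255.753,131.586.

Run 4: power S512 maps to stroke `#ff00ff` (score). The run returns to its start, so emit a `<polygon>` with points (Y-flipped): 132.101,42.551 125.111,21.039 106.812,7.744 84.194,7.744 65.895,21.039 58.905,42.551 65.895,64.063 84.194,77.358 106.812,77.358 125.111,64.063.

Run 5: S241 ⇒ engrave layer `#ff0000`. The run is open, so emit a `<polyline>` with points (Y-flipped): 215.786,94.489 188.955,86.153 146.369,75.353 98.784,64.075 56.955,54.306 31.640,48.031.

Run 6: power S241 maps to stroke `#ff0000` (engrave). The run is open, so emit a `<polyline>` with points (Y-flipped): 19.228,128.737 79.593,123.582 290.741,69.391 72.223,9.911 150.723,48.121.

<svg xmlns="http://www.w3.org/2000/svg" width="349.738mm" height="170.242mm" viewBox="0 0 349.738 170.242">
  <polygon points="202.908,98.565 200.244,90.366 193.269,85.299 184.649,85.299 177.674,90.366 175.010,98.565 177.674,106.764 184.649,111.831 193.269,111.831 200.244,106.764" fill="none" stroke="#ff00ff"/>
  <polyline points="70.294,56.802 279.608,121.152 246.659,70.255 307.893,80.651 277.774,159.903" fill="none" stroke="#ff0000"/>
  <polyline points="76.907,132.122 107.753,131.723 141.061,131.469 176.830,131.362 215.061,131.401 255.753,131.586" fill="none" stroke="#ff00ff"/>
  <polygon points="132.101,42.551 125.111,21.039 106.812,7.744 84.194,7.744 65.895,21.039 58.905,42.551 65.895,64.063 84.194,77.358 106.812,77.358 125.111,64.063" fill="none" stroke="#ff00ff"/>
  <polyline points="215.786,94.489 188.955,86.153 146.369,75.353 98.784,64.075 56.955,54.306 31.640,48.031" fill="none" stroke="#ff0000"/>
  <polyline points="19.228,128.737 79.593,123.582 290.741,69.391 72.223,9.911 150.723,48.121" fill="none" stroke="#ff0000"/>
</svg>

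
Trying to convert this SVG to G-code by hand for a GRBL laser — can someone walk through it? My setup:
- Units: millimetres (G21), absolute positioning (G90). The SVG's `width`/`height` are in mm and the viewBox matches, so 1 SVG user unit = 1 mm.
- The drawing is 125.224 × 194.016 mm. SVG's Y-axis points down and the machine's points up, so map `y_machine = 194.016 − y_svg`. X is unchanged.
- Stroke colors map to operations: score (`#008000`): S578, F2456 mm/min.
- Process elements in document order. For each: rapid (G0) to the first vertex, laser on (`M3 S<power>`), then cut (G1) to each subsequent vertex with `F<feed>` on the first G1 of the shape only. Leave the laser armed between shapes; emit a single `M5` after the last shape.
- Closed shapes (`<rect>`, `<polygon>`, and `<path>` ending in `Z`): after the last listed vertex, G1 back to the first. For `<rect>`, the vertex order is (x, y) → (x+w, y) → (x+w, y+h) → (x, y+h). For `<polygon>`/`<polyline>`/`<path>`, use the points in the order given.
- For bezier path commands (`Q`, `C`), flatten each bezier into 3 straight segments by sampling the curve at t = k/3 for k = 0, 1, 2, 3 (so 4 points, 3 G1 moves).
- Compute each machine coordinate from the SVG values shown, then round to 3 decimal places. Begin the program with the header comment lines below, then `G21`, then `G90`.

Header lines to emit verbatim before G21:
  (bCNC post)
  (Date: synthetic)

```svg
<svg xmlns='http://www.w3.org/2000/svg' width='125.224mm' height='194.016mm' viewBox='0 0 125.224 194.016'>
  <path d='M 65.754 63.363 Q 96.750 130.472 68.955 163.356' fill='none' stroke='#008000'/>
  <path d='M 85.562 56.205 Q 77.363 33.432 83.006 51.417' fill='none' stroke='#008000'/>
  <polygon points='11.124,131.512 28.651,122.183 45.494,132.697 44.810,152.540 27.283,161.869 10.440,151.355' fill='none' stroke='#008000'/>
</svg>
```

(bCNC post)
(Date: synthetic)
G21
G90
G0 X65.754 Y130.653
M3 S578
G1 X79.886 Y89.716 F2456
G1 X80.953 Y56.385
G1 X68.955 Y30.660
G0 X85.562 Y137.811
M3 S578
G1 X81.634 Y148.464 F2456
G1 X80.782 Y150.060
G1 X83.006 Y142.599
G0 X11.124 Y62.504
M3 S578
G1 X28.651 Y71.833 F2456
G1 X45.494 Y61.319
G1 X44.810 Y41.476
G1 X27.283 Y32.147
G1 X10.440 Y42.661
G1 X11.124 Y62.504
M5

Since the viewBox matches the mm dimensions, user units are millimetres directly. The only transform is the Y-flip y_m = 194.016 − y_svg.

Shape 1 is a quadratic bezier drawn with `<path>`. Its stroke #008000 means score at S578, F2456. After flipping Y the toolpath is (65.754,130.653) → (79.886,89.716) → (80.953,56.385) → (68.955,30.660).

Shape 2 is a quadratic bezier drawn with `<path>`. Its stroke #008000 means score at S578, F2456. After flipping Y the toolpath is (85.562,137.811) → (81.634,148.464) → (80.782,150.060) → (83.006,142.599).

Shape 3 is a regular polygon drawn with `<polygon>`. Its stroke #008000 means score at S578, F2456. After flipping Y the toolpath is (11.124,62.504) → (28.651,71.833) → (45.494,61.319) → (44.810,41.476) → (27.283,32.147) → (10.440,42.661) → (11.124,62.504), returning to the start.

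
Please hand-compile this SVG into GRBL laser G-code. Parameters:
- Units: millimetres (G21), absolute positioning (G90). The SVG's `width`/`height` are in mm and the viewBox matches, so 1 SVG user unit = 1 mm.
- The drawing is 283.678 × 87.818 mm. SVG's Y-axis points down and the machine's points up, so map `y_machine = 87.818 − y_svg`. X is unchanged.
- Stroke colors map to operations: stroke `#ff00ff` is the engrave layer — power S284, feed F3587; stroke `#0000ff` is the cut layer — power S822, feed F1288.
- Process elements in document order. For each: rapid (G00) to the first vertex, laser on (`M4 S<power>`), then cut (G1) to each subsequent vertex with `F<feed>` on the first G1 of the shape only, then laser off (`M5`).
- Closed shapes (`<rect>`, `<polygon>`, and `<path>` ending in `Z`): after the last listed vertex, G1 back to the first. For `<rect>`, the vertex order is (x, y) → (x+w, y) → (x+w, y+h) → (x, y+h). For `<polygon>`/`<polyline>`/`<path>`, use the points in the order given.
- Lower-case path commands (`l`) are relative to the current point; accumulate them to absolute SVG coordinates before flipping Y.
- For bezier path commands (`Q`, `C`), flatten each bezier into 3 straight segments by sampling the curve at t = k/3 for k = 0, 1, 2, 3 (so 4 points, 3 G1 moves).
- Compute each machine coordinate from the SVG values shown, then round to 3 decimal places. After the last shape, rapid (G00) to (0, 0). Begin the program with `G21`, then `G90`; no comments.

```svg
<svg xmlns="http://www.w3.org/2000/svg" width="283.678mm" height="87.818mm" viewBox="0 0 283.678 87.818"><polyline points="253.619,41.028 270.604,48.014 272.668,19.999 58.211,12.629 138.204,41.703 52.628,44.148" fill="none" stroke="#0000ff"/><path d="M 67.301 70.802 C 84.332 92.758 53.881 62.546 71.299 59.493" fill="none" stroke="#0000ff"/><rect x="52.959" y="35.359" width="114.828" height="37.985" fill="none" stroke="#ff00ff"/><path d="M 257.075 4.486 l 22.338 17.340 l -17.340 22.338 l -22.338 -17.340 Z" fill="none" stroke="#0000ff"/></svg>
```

Since the viewBox matches the mm dimensions, user units are millimetres directly. The only transform is the Y-flip y_m = 87.818 − y_svg.

Shape 1 is a open polyline drawn with `<polyline>`. Its stroke #0000ff means cut at S822, F1288. After flipping Y the toolpath is (253.619,46.790) → (270.604,39.804) → (272.668,67.819) → (58.211,75.189) → (138.204,46.115) → (52.628,43.670).

Shape 2 is a cubic bezier drawn with `<path>`. Its stroke #0000ff means cut at S822, F1288. After flipping Y the toolpath is (67.301,17.016) → (72.036,9.511) → (66.306,19.157) → (71.299,28.325).

Shape 3 is a rectangle drawn with `<rect>`. Its stroke #ff00ff means engrave at S284, F3587. After flipping Y the toolpath is (52.959,52.459) → (167.787,52.459) → (167.787,14.474) → (52.959,14.474) → (52.959,52.459), returning to the start.

Shape 4 is a regular polygon drawn with `<path>`. Its stroke #0000ff means cut at S822, F1288. After flipping Y the toolpath is (257.075,83.332) → (279.413,65.992) → (262.073,43.654) → (239.735,60.994) → (257.075,83.332), returning to the start.

G21
G90
G00 X253.619 Y46.790
M4 S822
G1 X270.604 Y39.804 F1288
G1 X272.668 Y67.819
G1 X58.211 Y75.189
G1 X138.204 Y46.115
G1 X52.628 Y43.670
M5
G00 X67.301 Y17.016
M4 S822
G1 X72.036 Y9.511 F1288
G1 X66.306 Y19.157
G1 X71.299 Y28.325
M5
G00 X52.959 Y52.459
M4 S284
G1 X167.787 Y52.459 F3587
G1 X167.787 Y14.474
G1 X52.959 Y14.474
G1 X52.959 Y52.459
M5
G00 X257.075 Y83.332
M4 S822
G1 X279.413 Y65.992 F1288
G1 X262.073 Y43.654
G1 X239.735 Y60.994
G1 X257.075 Y83.332
M5
G00 X0.000 Y0.000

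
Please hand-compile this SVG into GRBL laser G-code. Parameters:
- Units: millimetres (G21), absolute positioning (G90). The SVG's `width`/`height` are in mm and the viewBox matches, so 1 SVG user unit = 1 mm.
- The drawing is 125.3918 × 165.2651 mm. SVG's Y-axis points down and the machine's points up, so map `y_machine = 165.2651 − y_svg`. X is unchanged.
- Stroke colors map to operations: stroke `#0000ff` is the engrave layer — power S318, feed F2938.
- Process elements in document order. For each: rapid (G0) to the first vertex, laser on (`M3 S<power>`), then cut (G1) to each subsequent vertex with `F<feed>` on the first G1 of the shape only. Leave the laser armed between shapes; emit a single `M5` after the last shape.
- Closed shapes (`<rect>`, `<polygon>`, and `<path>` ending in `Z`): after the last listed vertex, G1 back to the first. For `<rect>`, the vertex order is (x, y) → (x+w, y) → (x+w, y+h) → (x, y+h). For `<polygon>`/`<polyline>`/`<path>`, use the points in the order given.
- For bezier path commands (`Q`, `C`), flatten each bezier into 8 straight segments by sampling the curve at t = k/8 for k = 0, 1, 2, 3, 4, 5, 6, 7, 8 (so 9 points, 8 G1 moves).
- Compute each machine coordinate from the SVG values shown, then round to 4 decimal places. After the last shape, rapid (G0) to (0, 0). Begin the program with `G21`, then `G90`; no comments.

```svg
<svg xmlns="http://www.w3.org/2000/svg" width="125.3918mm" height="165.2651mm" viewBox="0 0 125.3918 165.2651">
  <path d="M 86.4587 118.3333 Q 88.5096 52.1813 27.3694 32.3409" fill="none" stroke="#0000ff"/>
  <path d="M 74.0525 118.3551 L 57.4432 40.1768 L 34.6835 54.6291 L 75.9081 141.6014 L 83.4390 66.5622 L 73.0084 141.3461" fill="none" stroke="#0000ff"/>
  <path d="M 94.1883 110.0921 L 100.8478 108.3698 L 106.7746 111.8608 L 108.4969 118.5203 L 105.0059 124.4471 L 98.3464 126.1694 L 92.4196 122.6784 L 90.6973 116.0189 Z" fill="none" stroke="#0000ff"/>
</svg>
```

1 u = 1 mm; y_m = 165.2651 − y.

[1] `<path>` quadratic bezier, #0000ff→engrave S318 F2938: (86.4587,46.9318) → (85.9841,62.7462) → (83.5347,77.1133) → (79.1106,90.0332) → (72.7118,101.5059) → (64.3383,111.5313) → (53.9901,120.1095) → (41.6671,127.2405) → (27.3694,132.9242)

[2] `<path>` open polyline, #0000ff→engrave S318 F2938: (74.0525,46.9100) → (57.4432,125.0883) → (34.6835,110.6360) → (75.9081,23.6637) → (83.4390,98.7029) → (73.0084,23.9190)

[3] `<path>` regular polygon, #0000ff→engrave S318 F2938: (94.1883,55.1730) → (100.8478,56.8953) → (106.7746,53.4043) → (108.4969,46.7448) → (105.0059,40.8180) → (98.3464,39.0957) → (92.4196,42.5867) → (90.6973,49.2462) → (94.1883,55.1730) (closed)

G21
G90
G0 X86.4587 Y46.9318
M3 S318
G1 X85.9841 Y62.7462 F2938
G1 X83.5347 Y77.1133
G1 X79.1106 Y90.0332
G1 X72.7118 Y101.5059
G1 X64.3383 Y111.5313
G1 X53.9901 Y120.1095
G1 X41.6671 Y127.2405
G1 X27.3694 Y132.9242
G0 X74.0525 Y46.9100
M3 S318
G1 X57.4432 Y125.0883 F2938
G1 X34.6835 Y110.6360
G1 X75.9081 Y23.6637
G1 X83.4390 Y98.7029
G1 X73.0084 Y23.9190
G0 X94.1883 Y55.1730
M3 S318
G1 X100.8478 Y56.8953 F2938
G1 X106.7746 Y53.4043
G1 X108.4969 Y46.7448
G1 X105.0059 Y40.8180
G1 X98.3464 Y39.0957
G1 X92.4196 Y42.5867
G1 X90.6973 Y49.2462
G1 X94.1883 Y55.1730
M5
G0 X0.0000 Y0.0000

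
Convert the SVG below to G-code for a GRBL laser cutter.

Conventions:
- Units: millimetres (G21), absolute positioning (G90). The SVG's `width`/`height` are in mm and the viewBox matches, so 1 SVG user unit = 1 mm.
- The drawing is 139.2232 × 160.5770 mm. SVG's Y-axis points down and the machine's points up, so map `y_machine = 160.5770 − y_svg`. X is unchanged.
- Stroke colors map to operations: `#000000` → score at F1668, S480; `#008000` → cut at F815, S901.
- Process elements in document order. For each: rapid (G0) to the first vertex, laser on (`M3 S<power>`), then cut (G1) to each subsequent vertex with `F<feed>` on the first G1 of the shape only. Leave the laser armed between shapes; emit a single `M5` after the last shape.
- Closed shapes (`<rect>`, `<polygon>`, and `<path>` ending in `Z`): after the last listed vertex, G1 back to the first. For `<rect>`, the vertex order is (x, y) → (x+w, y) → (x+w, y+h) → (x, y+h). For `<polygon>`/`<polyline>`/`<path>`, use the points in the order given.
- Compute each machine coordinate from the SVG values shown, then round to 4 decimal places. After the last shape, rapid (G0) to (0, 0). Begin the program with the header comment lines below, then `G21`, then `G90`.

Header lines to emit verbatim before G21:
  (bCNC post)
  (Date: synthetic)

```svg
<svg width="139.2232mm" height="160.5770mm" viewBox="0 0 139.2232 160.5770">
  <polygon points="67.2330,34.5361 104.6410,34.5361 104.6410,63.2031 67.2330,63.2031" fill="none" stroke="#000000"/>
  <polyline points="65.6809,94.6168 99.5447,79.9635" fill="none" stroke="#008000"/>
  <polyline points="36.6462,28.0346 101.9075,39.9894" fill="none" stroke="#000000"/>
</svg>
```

viewBox `0 0 139.2232 160.5770` with mm width/height → 1 unit = 1 mm. Flip: y_m = 160.5770 − y_svg.

**Shape 1** — `<polygon>` rectangle, stroke `#000000` → score (S480, F1668). Machine vertices: (67.2330,126.0409) → (104.6410,126.0409) → (104.6410,97.3739) → (67.2330,97.3739) → (67.2330,126.0409). Closed: final G1 returns to the first vertex.

**Shape 2** — `<polyline>` line segment, stroke `#008000` → cut (S901, F815). Machine vertices: (65.6809,65.9602) → (99.5447,80.6135). Open path.

**Shape 3** — `<polyline>` line segment, stroke `#000000` → score (S480, F1668). Machine vertices: (36.6462,132.5424) → (101.9075,120.5876). Open path.

(bCNC post)
(Date: synthetic)
G21
G90
G0 X67.2330 Y126.0409
M3 S480
G1 X104.6410 Y126.0409 F1668
G1 X104.6410 Y97.3739
G1 X67.2330 Y97.3739
G1 X67.2330 Y126.0409
G0 X65.6809 Y65.9602
M3 S901
G1 X99.5447 Y80.6135 F815
G0 X36.6462 Y132.5424
M3 S480
G1 X101.9075 Y120.5876 F1668
M5
G0 X0.0000 Y0.0000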